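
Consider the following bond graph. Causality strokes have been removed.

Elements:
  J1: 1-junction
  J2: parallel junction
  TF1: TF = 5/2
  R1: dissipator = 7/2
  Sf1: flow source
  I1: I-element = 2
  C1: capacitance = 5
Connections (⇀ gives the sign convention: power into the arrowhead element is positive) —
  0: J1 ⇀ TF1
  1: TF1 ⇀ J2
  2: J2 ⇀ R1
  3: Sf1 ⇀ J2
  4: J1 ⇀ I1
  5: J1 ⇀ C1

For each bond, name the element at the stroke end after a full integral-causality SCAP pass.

#3 →Sf1  (Sf1: flow source, stroke at near end)
#4 →I1  (I1: I, integral causality)
#0 →J1  (J1: bond 4 brought flow, rest push out)
#5 →J1  (J1 flow already set via bond 4)
#1 →TF1  (through TF1, causality passes straight; one stroke at TF1)
#2 →J2  (only one effort-in slot at J2)

bond 0 stroke→J1
bond 1 stroke→TF1
bond 2 stroke→J2
bond 3 stroke→Sf1
bond 4 stroke→I1
bond 5 stroke→J1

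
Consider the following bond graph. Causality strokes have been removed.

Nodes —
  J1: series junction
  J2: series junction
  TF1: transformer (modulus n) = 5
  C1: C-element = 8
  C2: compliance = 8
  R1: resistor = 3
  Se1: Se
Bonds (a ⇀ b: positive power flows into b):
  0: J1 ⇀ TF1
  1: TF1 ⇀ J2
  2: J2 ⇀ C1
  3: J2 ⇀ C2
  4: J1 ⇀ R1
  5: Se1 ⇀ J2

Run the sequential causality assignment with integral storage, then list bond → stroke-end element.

β0 →J1
β1 →TF1
β2 →J2
β3 →J2
β4 →R1
β5 →J2

bond 5 |J2  (source Se1 imposes e)
bond 2 |J2  (C1 integral (e out))
bond 3 |J2  (C2 outputs effort q/C2)
bond 1 |TF1  (only one flow-in slot at J2)
bond 0 |J1  (TF1: transformer flips bond 1)
bond 4 |R1  (J1 needs exactly one f-in)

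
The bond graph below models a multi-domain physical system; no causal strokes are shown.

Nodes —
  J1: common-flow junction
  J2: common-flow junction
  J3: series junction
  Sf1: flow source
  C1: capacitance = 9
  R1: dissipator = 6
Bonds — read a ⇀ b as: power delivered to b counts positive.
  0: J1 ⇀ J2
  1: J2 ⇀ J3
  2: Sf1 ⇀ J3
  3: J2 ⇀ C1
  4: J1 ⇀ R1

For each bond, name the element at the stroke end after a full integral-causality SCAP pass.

b0 |J2
b1 |J3
b2 |Sf1
b3 |J2
b4 |J1

bond 2 stroke→Sf1  (source Sf1 imposes f)
bond 1 stroke→J3  (common-f at J3 fixed by 2)
bond 0 stroke→J2  (common-f at J2 fixed by 1)
bond 3 stroke→J2  (1-jn J2 has f-setter on 1)
bond 4 stroke→J1  (common-f at J1 fixed by 0)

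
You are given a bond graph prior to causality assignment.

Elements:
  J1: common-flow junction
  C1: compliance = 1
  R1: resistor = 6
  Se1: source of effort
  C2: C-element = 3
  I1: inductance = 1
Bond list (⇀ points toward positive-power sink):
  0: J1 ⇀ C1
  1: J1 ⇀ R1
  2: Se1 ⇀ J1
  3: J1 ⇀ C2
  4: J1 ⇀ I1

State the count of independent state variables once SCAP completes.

3  (C1, C2, I1 all integral)

β2 stroke at J1  (Se1: effort source, stroke at far end)
β0 stroke at J1  (C1: C, integral causality)
β3 stroke at J1  (C2 integral (e out))
β4 stroke at I1  (I1 outputs flow p/I1)
β1 stroke at J1  (1-jn J1 has f-setter on 4)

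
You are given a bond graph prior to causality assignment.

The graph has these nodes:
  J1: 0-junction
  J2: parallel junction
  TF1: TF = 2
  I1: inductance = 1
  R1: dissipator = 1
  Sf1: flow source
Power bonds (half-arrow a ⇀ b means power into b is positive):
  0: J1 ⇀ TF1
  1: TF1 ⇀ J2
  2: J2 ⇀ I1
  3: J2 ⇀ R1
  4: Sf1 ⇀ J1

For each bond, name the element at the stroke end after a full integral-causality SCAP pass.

β4 |Sf1  (Sf1 (Sf) sets flow on bond)
β0 |J1  (closing 0-jn rule on J1)
β1 |TF1  (TF TF1: opposite of bond 0)
β2 |I1  (I1 integral (f out))
β3 |J2  (J2: last free bond brings effort in)

b0 →J1
b1 →TF1
b2 →I1
b3 →J2
b4 →Sf1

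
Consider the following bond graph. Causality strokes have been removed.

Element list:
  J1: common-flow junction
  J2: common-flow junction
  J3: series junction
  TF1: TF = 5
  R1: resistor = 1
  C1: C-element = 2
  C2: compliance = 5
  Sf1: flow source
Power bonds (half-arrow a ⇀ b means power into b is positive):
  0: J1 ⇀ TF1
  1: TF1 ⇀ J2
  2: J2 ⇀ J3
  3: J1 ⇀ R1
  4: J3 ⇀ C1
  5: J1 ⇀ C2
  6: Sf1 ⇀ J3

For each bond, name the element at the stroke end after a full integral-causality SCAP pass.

#6 stroke→Sf1  (source Sf1 imposes f)
#2 stroke→J3  (common-f at J3 fixed by 6)
#4 stroke→J3  (J3: bond 6 brought flow, rest push out)
#1 stroke→J2  (1-jn J2 has f-setter on 2)
#0 stroke→TF1  (through TF1, causality passes straight; one stroke at TF1)
#3 stroke→J1  (J1 flow already set via bond 0)
#5 stroke→J1  (J1 flow already set via bond 0)

bond 0 |TF1
bond 1 |J2
bond 2 |J3
bond 3 |J1
bond 4 |J3
bond 5 |J1
bond 6 |Sf1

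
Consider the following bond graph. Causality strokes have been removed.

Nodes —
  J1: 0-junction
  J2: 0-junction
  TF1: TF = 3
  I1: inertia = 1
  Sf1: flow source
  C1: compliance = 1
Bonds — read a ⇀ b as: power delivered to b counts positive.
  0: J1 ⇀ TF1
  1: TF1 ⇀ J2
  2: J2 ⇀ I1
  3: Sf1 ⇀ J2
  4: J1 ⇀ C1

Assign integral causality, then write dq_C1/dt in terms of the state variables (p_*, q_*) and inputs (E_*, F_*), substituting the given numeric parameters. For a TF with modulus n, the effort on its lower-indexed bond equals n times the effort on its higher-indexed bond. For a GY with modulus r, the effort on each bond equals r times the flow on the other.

dq_C1/dt = F_Sf1/3 - p_I1/3

bond 3 stroke at Sf1  (source Sf1 imposes f)
bond 2 stroke at I1  (I1 integral (f out))
bond 1 stroke at J2  (closing 0-jn rule on J2)
bond 0 stroke at TF1  (through TF1, causality passes straight; one stroke at TF1)
bond 4 stroke at J1  (J1: last free bond brings effort in)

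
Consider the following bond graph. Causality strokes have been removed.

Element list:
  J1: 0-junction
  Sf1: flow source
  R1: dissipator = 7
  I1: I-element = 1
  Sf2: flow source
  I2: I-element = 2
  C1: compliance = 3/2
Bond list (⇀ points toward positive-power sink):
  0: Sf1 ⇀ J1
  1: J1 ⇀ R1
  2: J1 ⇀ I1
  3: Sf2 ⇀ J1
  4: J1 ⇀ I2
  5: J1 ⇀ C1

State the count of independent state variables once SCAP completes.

#0 |Sf1  (source Sf1 imposes f)
#3 |Sf2  (source Sf2 imposes f)
#2 |I1  (I1: I, integral causality)
#4 |I2  (I2 outputs flow p/I2)
#5 |J1  (C1: C, integral causality)
#1 |R1  (J1: bond 5 brought effort, rest push out)

3  (C1, I1, I2 all integral)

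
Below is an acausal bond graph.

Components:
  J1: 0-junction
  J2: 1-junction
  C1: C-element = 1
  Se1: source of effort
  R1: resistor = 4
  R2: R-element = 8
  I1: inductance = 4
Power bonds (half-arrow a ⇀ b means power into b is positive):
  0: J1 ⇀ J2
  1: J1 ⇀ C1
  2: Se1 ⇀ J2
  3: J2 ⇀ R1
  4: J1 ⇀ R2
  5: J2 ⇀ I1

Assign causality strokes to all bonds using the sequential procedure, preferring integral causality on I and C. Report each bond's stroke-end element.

b0 |J2
b1 |J1
b2 |J2
b3 |J2
b4 |R2
b5 |I1

β2 stroke at J2  (Se1 (Se) sets effort on bond)
β1 stroke at J1  (C1 integral (e out))
β0 stroke at J2  (common-e at J1 fixed by 1)
β4 stroke at R2  (J1: bond 1 brought effort, rest push out)
β5 stroke at I1  (prefer integral on I1)
β3 stroke at J2  (1-jn J2 has f-setter on 5)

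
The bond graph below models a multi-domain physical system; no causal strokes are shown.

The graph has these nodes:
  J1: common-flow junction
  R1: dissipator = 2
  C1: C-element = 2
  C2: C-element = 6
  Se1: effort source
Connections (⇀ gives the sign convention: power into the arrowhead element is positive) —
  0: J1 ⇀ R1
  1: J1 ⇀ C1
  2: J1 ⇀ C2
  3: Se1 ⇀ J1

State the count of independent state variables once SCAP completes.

2  (C1, C2 all integral)

#3 →J1  (source Se1 imposes e)
#1 →J1  (prefer integral on C1)
#2 →J1  (prefer integral on C2)
#0 →R1  (J1: last free bond brings flow in)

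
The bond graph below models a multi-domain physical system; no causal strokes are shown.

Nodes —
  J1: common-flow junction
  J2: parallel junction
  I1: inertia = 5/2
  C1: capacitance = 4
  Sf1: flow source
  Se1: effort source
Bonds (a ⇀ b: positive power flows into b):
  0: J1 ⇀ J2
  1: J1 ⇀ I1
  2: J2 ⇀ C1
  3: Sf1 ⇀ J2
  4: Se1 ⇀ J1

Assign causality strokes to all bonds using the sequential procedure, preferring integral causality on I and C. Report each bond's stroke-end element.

bond 0 |J1
bond 1 |I1
bond 2 |J2
bond 3 |Sf1
bond 4 |J1

bond 3 →Sf1  (source Sf1 imposes f)
bond 4 →J1  (Se1: effort source, stroke at far end)
bond 1 →I1  (I1 integral (f out))
bond 0 →J1  (J1 flow already set via bond 1)
bond 2 →J2  (J2 needs exactly one e-in)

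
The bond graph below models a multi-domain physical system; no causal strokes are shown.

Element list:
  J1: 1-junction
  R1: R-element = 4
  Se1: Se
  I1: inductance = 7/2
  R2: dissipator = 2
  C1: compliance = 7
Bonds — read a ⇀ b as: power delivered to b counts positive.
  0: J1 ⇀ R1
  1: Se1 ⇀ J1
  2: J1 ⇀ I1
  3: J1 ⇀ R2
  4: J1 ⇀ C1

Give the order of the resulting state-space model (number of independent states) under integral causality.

bond 1 |J1  (Se1: effort source, stroke at far end)
bond 2 |I1  (prefer integral on I1)
bond 0 |J1  (J1 flow already set via bond 2)
bond 3 |J1  (common-f at J1 fixed by 2)
bond 4 |J1  (J1 flow already set via bond 2)

2  (C1, I1 all integral)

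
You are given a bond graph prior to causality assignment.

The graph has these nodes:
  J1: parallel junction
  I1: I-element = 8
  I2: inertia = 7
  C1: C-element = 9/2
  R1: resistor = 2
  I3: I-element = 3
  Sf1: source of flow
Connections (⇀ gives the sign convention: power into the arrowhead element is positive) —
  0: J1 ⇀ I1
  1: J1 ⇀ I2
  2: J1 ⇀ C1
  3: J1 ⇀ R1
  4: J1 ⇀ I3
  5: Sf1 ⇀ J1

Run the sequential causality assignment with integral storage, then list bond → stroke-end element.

bond 5 stroke→Sf1  (Sf1 fixes flow; stroke at Sf1)
bond 0 stroke→I1  (I1: I, integral causality)
bond 1 stroke→I2  (I2: I, integral causality)
bond 2 stroke→J1  (C1 integral (e out))
bond 3 stroke→R1  (0-jn J1 has e-setter on 2)
bond 4 stroke→I3  (J1: bond 2 brought effort, rest push out)

bond 0 stroke→I1
bond 1 stroke→I2
bond 2 stroke→J1
bond 3 stroke→R1
bond 4 stroke→I3
bond 5 stroke→Sf1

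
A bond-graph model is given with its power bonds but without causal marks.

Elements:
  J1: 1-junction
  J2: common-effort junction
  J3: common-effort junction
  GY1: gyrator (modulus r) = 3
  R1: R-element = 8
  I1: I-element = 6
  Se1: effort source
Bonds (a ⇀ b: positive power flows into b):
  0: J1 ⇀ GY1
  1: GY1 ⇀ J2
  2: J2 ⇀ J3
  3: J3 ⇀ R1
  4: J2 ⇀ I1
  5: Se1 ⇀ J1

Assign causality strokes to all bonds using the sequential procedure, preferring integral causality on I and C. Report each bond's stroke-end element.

bond 5 →J1  (Se1: effort source, stroke at far end)
bond 0 →GY1  (J1 needs exactly one f-in)
bond 1 →GY1  (GY1 both-in/both-out from 0)
bond 4 →I1  (I1: I, integral causality)
bond 2 →J2  (only one effort-in slot at J2)
bond 3 →J3  (J3: last free bond brings effort in)

β0 stroke at GY1
β1 stroke at GY1
β2 stroke at J2
β3 stroke at J3
β4 stroke at I1
β5 stroke at J1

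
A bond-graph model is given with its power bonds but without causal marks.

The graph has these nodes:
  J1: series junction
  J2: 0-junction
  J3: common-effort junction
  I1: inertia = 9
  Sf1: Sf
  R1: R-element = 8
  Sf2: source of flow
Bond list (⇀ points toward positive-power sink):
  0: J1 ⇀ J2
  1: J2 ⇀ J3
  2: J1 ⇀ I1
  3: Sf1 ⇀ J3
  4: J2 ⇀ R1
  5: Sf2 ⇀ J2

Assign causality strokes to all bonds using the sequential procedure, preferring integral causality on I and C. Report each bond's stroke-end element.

β3 stroke→Sf1  (Sf1: flow source, stroke at near end)
β5 stroke→Sf2  (Sf2 fixes flow; stroke at Sf2)
β1 stroke→J3  (closing 0-jn rule on J3)
β2 stroke→I1  (I1 outputs flow p/I1)
β0 stroke→J1  (J1: bond 2 brought flow, rest push out)
β4 stroke→J2  (J2 needs exactly one e-in)

β0 stroke→J1
β1 stroke→J3
β2 stroke→I1
β3 stroke→Sf1
β4 stroke→J2
β5 stroke→Sf2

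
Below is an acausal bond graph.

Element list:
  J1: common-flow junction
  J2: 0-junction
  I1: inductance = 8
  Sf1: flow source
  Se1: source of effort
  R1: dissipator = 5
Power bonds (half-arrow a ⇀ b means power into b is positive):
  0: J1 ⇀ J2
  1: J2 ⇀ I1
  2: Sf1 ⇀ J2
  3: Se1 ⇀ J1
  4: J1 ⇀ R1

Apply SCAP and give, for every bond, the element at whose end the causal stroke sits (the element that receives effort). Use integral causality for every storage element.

#0 |J2
#1 |I1
#2 |Sf1
#3 |J1
#4 |J1

β2 |Sf1  (source Sf1 imposes f)
β3 |J1  (Se1 fixes effort; stroke away)
β1 |I1  (prefer integral on I1)
β0 |J2  (J2 needs exactly one e-in)
β4 |J1  (common-f at J1 fixed by 0)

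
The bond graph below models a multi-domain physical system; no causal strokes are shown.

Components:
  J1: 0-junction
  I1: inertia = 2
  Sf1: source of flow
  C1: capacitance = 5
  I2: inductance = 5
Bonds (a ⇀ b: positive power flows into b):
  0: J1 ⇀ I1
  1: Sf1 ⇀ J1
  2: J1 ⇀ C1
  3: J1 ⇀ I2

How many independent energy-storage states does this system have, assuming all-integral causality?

3  (C1, I1, I2 all integral)

#1 |Sf1  (Sf1 fixes flow; stroke at Sf1)
#0 |I1  (I1 outputs flow p/I1)
#2 |J1  (prefer integral on C1)
#3 |I2  (0-jn J1 has e-setter on 2)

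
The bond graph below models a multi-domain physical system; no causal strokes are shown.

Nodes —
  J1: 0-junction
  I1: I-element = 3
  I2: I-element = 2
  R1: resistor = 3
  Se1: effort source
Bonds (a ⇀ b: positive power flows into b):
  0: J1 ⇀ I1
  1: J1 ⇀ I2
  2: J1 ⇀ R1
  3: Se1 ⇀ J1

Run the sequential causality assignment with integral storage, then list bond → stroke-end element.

β3 |J1  (source Se1 imposes e)
β0 |I1  (0-jn J1 has e-setter on 3)
β1 |I2  (J1: bond 3 brought effort, rest push out)
β2 |R1  (J1: bond 3 brought effort, rest push out)

b0 stroke→I1
b1 stroke→I2
b2 stroke→R1
b3 stroke→J1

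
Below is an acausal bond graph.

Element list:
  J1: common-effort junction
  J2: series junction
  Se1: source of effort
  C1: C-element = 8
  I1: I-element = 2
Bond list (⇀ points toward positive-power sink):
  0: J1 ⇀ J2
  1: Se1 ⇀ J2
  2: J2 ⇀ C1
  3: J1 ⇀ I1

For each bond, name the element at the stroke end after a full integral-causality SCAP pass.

#0 |J1
#1 |J2
#2 |J2
#3 |I1

bond 1 stroke at J2  (source Se1 imposes e)
bond 2 stroke at J2  (C1 integral (e out))
bond 0 stroke at J1  (only one flow-in slot at J2)
bond 3 stroke at I1  (common-e at J1 fixed by 0)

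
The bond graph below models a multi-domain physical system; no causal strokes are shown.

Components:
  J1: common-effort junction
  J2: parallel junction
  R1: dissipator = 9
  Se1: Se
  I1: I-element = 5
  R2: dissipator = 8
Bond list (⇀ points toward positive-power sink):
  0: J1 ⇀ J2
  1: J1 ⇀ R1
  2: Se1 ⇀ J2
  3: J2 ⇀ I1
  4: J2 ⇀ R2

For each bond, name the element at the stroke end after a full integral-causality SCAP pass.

#2 stroke→J2  (source Se1 imposes e)
#0 stroke→J1  (J2: bond 2 brought effort, rest push out)
#3 stroke→I1  (J2 effort already set via bond 2)
#4 stroke→R2  (0-jn J2 has e-setter on 2)
#1 stroke→R1  (0-jn J1 has e-setter on 0)

#0 stroke at J1
#1 stroke at R1
#2 stroke at J2
#3 stroke at I1
#4 stroke at R2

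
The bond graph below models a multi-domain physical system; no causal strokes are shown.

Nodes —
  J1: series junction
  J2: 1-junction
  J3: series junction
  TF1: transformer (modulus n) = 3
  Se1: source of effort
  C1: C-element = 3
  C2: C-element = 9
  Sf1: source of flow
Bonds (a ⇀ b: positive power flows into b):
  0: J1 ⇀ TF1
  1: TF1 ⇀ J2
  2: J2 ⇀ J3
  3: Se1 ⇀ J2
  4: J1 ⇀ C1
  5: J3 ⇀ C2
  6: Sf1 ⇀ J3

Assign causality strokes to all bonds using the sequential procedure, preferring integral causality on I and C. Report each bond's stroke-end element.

bond 3 |J2  (source Se1 imposes e)
bond 6 |Sf1  (Sf1: flow source, stroke at near end)
bond 2 |J3  (1-jn J3 has f-setter on 6)
bond 5 |J3  (1-jn J3 has f-setter on 6)
bond 1 |J2  (common-f at J2 fixed by 2)
bond 0 |TF1  (TF TF1: opposite of bond 1)
bond 4 |J1  (1-jn J1 has f-setter on 0)

bond 0 stroke→TF1
bond 1 stroke→J2
bond 2 stroke→J3
bond 3 stroke→J2
bond 4 stroke→J1
bond 5 stroke→J3
bond 6 stroke→Sf1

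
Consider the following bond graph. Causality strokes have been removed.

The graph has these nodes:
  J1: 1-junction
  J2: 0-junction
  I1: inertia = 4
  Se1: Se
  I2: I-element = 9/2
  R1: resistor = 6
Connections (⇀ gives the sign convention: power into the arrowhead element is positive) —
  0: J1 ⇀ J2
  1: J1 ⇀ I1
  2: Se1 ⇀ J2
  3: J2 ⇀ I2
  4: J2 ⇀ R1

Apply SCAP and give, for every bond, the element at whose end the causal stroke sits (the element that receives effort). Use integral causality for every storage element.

bond 0 stroke→J1
bond 1 stroke→I1
bond 2 stroke→J2
bond 3 stroke→I2
bond 4 stroke→R1

b2 stroke→J2  (Se1 (Se) sets effort on bond)
b0 stroke→J1  (common-e at J2 fixed by 2)
b3 stroke→I2  (J2 effort already set via bond 2)
b4 stroke→R1  (0-jn J2 has e-setter on 2)
b1 stroke→I1  (J1: last free bond brings flow in)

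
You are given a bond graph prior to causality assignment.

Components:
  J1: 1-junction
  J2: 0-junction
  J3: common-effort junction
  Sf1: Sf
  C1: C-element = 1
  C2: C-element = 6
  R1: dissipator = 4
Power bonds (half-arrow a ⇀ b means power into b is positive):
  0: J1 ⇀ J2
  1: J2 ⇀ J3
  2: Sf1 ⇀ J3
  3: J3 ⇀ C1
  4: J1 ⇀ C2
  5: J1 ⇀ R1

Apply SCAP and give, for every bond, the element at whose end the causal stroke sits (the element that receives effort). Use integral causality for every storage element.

b2 stroke at Sf1  (Sf1 (Sf) sets flow on bond)
b3 stroke at J3  (C1 outputs effort q/C1)
b1 stroke at J2  (J3: bond 3 brought effort, rest push out)
b0 stroke at J1  (J2: bond 1 brought effort, rest push out)
b4 stroke at J1  (C2 outputs effort q/C2)
b5 stroke at R1  (only one flow-in slot at J1)

β0 |J1
β1 |J2
β2 |Sf1
β3 |J3
β4 |J1
β5 |R1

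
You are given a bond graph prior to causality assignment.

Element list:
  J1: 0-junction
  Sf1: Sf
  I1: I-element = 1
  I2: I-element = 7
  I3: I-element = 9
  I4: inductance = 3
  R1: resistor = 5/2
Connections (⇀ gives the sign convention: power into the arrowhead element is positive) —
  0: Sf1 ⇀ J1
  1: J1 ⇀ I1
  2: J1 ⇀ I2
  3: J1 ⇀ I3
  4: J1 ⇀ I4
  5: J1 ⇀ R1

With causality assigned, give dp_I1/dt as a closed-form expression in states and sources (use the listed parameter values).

dp_I1/dt = 5*F_Sf1/2 - 5*p_I1/2 - 5*p_I2/14 - 5*p_I3/18 - 5*p_I4/6

#0 →Sf1  (Sf1 (Sf) sets flow on bond)
#1 →I1  (I1 outputs flow p/I1)
#2 →I2  (prefer integral on I2)
#3 →I3  (I3: I, integral causality)
#4 →I4  (I4: I, integral causality)
#5 →J1  (J1: last free bond brings effort in)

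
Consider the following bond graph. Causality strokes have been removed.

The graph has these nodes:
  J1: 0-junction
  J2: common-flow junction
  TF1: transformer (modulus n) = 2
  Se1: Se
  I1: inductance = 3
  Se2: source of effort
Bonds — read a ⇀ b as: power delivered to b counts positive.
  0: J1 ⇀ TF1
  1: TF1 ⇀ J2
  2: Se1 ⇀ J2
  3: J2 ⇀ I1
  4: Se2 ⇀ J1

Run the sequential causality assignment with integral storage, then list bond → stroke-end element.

#2 |J2  (source Se1 imposes e)
#4 |J1  (source Se2 imposes e)
#0 |TF1  (common-e at J1 fixed by 4)
#1 |J2  (TF TF1: opposite of bond 0)
#3 |I1  (only one flow-in slot at J2)

#0 stroke→TF1
#1 stroke→J2
#2 stroke→J2
#3 stroke→I1
#4 stroke→J1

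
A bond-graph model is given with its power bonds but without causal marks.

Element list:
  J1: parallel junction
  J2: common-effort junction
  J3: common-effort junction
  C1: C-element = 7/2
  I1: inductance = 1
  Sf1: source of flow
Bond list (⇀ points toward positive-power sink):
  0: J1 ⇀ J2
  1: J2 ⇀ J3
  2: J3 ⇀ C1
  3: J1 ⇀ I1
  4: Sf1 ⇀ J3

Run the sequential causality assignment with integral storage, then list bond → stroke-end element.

β4 |Sf1  (Sf1 fixes flow; stroke at Sf1)
β2 |J3  (C1: C, integral causality)
β1 |J2  (0-jn J3 has e-setter on 2)
β0 |J1  (0-jn J2 has e-setter on 1)
β3 |I1  (J1 effort already set via bond 0)

#0 stroke→J1
#1 stroke→J2
#2 stroke→J3
#3 stroke→I1
#4 stroke→Sf1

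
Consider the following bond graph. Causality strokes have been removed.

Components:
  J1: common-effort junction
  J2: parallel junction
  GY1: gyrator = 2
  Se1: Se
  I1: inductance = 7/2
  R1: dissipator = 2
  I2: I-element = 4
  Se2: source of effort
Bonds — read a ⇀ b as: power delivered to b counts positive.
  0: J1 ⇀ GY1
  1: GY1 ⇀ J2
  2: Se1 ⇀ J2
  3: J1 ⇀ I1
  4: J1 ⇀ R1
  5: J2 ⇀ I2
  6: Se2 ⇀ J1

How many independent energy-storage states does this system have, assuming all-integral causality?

2  (I1, I2 all integral)

b2 →J2  (Se1 (Se) sets effort on bond)
b6 →J1  (source Se2 imposes e)
b0 →GY1  (common-e at J1 fixed by 6)
b3 →I1  (common-e at J1 fixed by 6)
b4 →R1  (J1: bond 6 brought effort, rest push out)
b1 →GY1  (0-jn J2 has e-setter on 2)
b5 →I2  (0-jn J2 has e-setter on 2)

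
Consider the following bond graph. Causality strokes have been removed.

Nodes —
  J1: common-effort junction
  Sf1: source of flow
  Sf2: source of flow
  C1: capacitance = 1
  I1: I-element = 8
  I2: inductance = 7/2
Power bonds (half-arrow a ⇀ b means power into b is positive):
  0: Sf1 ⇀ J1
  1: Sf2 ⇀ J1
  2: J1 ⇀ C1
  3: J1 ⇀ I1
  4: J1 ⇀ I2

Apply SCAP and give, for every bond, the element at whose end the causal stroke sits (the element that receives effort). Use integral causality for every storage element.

b0 →Sf1
b1 →Sf2
b2 →J1
b3 →I1
b4 →I2

bond 0 stroke at Sf1  (Sf1 (Sf) sets flow on bond)
bond 1 stroke at Sf2  (Sf2 (Sf) sets flow on bond)
bond 2 stroke at J1  (prefer integral on C1)
bond 3 stroke at I1  (J1 effort already set via bond 2)
bond 4 stroke at I2  (common-e at J1 fixed by 2)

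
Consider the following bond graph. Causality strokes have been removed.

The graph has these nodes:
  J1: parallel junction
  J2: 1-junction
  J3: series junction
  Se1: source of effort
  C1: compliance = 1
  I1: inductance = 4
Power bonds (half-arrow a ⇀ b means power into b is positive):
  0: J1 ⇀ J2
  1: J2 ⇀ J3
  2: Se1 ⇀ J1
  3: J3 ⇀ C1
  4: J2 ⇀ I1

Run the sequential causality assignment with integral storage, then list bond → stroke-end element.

bond 2 →J1  (Se1 fixes effort; stroke away)
bond 0 →J2  (J1 effort already set via bond 2)
bond 3 →J3  (prefer integral on C1)
bond 1 →J2  (J3 needs exactly one f-in)
bond 4 →I1  (only one flow-in slot at J2)

#0 →J2
#1 →J2
#2 →J1
#3 →J3
#4 →I1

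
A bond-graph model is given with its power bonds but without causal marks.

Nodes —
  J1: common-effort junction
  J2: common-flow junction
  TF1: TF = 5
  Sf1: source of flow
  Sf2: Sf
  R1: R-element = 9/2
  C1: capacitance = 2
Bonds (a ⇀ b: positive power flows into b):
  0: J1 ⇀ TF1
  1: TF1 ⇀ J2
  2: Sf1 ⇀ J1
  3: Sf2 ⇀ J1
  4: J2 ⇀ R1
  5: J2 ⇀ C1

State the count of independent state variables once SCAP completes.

1  (C1 all integral)

#2 stroke at Sf1  (Sf1: flow source, stroke at near end)
#3 stroke at Sf2  (Sf2: flow source, stroke at near end)
#0 stroke at J1  (J1 needs exactly one e-in)
#1 stroke at TF1  (TF TF1: opposite of bond 0)
#4 stroke at J2  (J2: bond 1 brought flow, rest push out)
#5 stroke at J2  (common-f at J2 fixed by 1)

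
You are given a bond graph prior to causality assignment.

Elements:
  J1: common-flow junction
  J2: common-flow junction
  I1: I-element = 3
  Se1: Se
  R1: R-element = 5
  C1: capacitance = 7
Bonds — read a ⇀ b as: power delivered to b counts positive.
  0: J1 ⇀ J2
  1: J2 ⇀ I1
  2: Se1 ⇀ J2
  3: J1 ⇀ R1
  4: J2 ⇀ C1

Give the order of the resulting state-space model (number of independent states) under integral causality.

2  (C1, I1 all integral)

bond 2 |J2  (source Se1 imposes e)
bond 1 |I1  (I1 outputs flow p/I1)
bond 0 |J2  (1-jn J2 has f-setter on 1)
bond 4 |J2  (J2 flow already set via bond 1)
bond 3 |J1  (J1: bond 0 brought flow, rest push out)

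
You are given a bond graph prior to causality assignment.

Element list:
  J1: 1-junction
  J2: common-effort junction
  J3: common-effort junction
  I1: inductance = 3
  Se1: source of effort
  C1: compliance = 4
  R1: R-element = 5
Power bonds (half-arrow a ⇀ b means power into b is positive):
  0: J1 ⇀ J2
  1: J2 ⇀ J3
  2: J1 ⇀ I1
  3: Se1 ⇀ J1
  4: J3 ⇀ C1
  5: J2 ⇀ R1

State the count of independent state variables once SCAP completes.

2  (C1, I1 all integral)

β3 |J1  (Se1: effort source, stroke at far end)
β2 |I1  (I1: I, integral causality)
β0 |J1  (J1 flow already set via bond 2)
β4 |J3  (C1 outputs effort q/C1)
β1 |J2  (common-e at J3 fixed by 4)
β5 |R1  (common-e at J2 fixed by 1)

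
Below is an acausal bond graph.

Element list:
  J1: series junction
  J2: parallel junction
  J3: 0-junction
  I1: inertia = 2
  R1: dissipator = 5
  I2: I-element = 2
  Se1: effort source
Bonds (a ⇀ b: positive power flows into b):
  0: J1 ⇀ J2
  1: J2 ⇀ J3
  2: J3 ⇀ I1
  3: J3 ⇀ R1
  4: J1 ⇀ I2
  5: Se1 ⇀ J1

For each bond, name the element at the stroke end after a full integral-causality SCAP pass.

bond 5 |J1  (Se1 (Se) sets effort on bond)
bond 2 |I1  (I1 outputs flow p/I1)
bond 4 |I2  (I2: I, integral causality)
bond 0 |J1  (J1 flow already set via bond 4)
bond 1 |J2  (J2 needs exactly one e-in)
bond 3 |J3  (closing 0-jn rule on J3)

b0 stroke→J1
b1 stroke→J2
b2 stroke→I1
b3 stroke→J3
b4 stroke→I2
b5 stroke→J1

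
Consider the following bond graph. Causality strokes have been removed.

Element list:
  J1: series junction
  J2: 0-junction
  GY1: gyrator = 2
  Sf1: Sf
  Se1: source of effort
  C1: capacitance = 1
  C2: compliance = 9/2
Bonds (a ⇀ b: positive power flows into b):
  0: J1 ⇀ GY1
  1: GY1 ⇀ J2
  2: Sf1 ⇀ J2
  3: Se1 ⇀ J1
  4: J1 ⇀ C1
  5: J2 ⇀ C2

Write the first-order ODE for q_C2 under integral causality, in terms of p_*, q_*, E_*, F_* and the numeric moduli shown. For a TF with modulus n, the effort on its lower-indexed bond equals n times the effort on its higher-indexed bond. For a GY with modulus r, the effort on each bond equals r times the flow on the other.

dq_C2/dt = E_Se1/2 + F_Sf1 - q_C1/2

β2 |Sf1  (Sf1: flow source, stroke at near end)
β3 |J1  (Se1: effort source, stroke at far end)
β4 |J1  (prefer integral on C1)
β0 |GY1  (only one flow-in slot at J1)
β1 |GY1  (through GY1, causality inverts; strokes same side of GY1)
β5 |J2  (J2: last free bond brings effort in)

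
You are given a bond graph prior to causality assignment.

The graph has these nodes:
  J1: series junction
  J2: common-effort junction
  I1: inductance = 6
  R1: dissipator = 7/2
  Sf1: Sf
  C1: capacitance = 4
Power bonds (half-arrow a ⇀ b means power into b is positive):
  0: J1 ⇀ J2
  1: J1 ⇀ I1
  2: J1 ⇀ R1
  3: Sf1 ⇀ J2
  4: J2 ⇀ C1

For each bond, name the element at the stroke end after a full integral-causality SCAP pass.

β3 →Sf1  (Sf1: flow source, stroke at near end)
β1 →I1  (I1: I, integral causality)
β0 →J1  (1-jn J1 has f-setter on 1)
β2 →J1  (1-jn J1 has f-setter on 1)
β4 →J2  (closing 0-jn rule on J2)

bond 0 |J1
bond 1 |I1
bond 2 |J1
bond 3 |Sf1
bond 4 |J2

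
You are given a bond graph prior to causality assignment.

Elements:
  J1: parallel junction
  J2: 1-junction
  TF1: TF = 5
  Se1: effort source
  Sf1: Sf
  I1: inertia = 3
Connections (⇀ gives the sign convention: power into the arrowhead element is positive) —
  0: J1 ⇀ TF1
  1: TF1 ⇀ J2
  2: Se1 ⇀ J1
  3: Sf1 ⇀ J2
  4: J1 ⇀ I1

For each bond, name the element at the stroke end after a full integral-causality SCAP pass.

β0 stroke at TF1
β1 stroke at J2
β2 stroke at J1
β3 stroke at Sf1
β4 stroke at I1

β2 →J1  (Se1 (Se) sets effort on bond)
β3 →Sf1  (Sf1: flow source, stroke at near end)
β0 →TF1  (common-e at J1 fixed by 2)
β4 →I1  (common-e at J1 fixed by 2)
β1 →J2  (J2 flow already set via bond 3)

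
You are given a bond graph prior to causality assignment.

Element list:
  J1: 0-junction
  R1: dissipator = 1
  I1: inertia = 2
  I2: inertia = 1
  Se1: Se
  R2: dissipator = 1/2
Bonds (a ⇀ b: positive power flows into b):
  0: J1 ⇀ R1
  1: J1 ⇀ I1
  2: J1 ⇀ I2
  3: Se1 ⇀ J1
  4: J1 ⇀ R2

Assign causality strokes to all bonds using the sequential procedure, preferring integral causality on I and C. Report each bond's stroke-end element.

b0 stroke→R1
b1 stroke→I1
b2 stroke→I2
b3 stroke→J1
b4 stroke→R2

β3 →J1  (Se1 (Se) sets effort on bond)
β0 →R1  (J1: bond 3 brought effort, rest push out)
β1 →I1  (common-e at J1 fixed by 3)
β2 →I2  (0-jn J1 has e-setter on 3)
β4 →R2  (0-jn J1 has e-setter on 3)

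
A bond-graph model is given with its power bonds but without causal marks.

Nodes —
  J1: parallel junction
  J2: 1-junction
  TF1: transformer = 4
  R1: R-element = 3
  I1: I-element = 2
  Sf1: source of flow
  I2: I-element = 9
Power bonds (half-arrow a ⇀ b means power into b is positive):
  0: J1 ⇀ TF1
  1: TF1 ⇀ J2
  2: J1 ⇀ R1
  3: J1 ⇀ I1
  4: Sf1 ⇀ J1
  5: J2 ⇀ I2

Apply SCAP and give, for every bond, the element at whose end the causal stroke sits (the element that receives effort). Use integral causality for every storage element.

#4 →Sf1  (Sf1: flow source, stroke at near end)
#3 →I1  (prefer integral on I1)
#5 →I2  (I2: I, integral causality)
#1 →J2  (J2 flow already set via bond 5)
#0 →TF1  (TF1 one-in-one-out from 1)
#2 →J1  (J1 needs exactly one e-in)

b0 |TF1
b1 |J2
b2 |J1
b3 |I1
b4 |Sf1
b5 |I2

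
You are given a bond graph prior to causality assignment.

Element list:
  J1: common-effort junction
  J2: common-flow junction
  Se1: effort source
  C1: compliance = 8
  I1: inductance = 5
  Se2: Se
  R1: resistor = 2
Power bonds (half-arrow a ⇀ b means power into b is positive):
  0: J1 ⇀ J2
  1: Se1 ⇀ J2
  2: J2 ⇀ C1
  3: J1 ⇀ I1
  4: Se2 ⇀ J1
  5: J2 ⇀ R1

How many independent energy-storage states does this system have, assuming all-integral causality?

bond 1 stroke→J2  (Se1: effort source, stroke at far end)
bond 4 stroke→J1  (Se2 (Se) sets effort on bond)
bond 0 stroke→J2  (common-e at J1 fixed by 4)
bond 3 stroke→I1  (common-e at J1 fixed by 4)
bond 2 stroke→J2  (prefer integral on C1)
bond 5 stroke→R1  (J2: last free bond brings flow in)

2  (C1, I1 all integral)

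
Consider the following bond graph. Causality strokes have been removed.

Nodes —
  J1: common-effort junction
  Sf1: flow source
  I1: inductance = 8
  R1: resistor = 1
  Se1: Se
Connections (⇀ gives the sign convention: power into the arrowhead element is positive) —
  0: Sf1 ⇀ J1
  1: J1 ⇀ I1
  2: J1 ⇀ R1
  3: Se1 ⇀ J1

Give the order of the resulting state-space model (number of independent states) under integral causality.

1  (I1 all integral)

bond 0 stroke→Sf1  (Sf1 fixes flow; stroke at Sf1)
bond 3 stroke→J1  (Se1: effort source, stroke at far end)
bond 1 stroke→I1  (J1: bond 3 brought effort, rest push out)
bond 2 stroke→R1  (J1 effort already set via bond 3)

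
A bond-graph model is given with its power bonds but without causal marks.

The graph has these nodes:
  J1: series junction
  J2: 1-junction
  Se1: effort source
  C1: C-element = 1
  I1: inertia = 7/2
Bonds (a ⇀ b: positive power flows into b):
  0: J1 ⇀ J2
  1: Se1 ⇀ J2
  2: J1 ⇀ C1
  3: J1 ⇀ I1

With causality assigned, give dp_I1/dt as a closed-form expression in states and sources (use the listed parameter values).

dp_I1/dt = E_Se1 - q_C1

b1 stroke→J2  (Se1 (Se) sets effort on bond)
b0 stroke→J1  (only one flow-in slot at J2)
b2 stroke→J1  (C1 integral (e out))
b3 stroke→I1  (J1 needs exactly one f-in)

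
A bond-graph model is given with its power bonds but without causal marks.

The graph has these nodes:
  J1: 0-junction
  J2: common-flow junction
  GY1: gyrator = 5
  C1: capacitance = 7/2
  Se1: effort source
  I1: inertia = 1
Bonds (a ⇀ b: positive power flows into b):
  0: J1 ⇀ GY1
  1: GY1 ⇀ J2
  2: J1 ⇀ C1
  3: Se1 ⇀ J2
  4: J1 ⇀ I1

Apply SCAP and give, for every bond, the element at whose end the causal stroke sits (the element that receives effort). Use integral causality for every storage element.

bond 3 →J2  (Se1 fixes effort; stroke away)
bond 1 →GY1  (J2 needs exactly one f-in)
bond 0 →GY1  (through GY1, causality inverts; strokes same side of GY1)
bond 2 →J1  (C1: C, integral causality)
bond 4 →I1  (J1: bond 2 brought effort, rest push out)

bond 0 stroke→GY1
bond 1 stroke→GY1
bond 2 stroke→J1
bond 3 stroke→J2
bond 4 stroke→I1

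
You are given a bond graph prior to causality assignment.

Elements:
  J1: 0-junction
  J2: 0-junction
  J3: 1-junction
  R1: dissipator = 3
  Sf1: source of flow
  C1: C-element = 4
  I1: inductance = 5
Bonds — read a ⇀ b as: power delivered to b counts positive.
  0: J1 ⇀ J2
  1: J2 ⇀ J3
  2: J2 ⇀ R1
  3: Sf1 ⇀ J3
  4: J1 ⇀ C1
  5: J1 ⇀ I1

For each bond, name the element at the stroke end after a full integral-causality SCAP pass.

#0 →J2
#1 →J3
#2 →R1
#3 →Sf1
#4 →J1
#5 →I1

β3 stroke→Sf1  (Sf1: flow source, stroke at near end)
β1 stroke→J3  (common-f at J3 fixed by 3)
β4 stroke→J1  (C1: C, integral causality)
β0 stroke→J2  (0-jn J1 has e-setter on 4)
β5 stroke→I1  (0-jn J1 has e-setter on 4)
β2 stroke→R1  (J2 effort already set via bond 0)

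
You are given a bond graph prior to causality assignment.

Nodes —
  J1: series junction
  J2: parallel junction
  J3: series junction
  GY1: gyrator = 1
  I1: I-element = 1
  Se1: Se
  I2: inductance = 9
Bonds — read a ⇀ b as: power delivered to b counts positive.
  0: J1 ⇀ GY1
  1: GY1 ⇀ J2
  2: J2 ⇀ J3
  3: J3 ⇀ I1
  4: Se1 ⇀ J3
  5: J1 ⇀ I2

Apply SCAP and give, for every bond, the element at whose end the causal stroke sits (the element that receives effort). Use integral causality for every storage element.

β4 →J3  (Se1: effort source, stroke at far end)
β3 →I1  (I1 outputs flow p/I1)
β2 →J3  (1-jn J3 has f-setter on 3)
β1 →J2  (only one effort-in slot at J2)
β0 →J1  (GY1: gyrator matches bond 1)
β5 →I2  (only one flow-in slot at J1)

#0 |J1
#1 |J2
#2 |J3
#3 |I1
#4 |J3
#5 |I2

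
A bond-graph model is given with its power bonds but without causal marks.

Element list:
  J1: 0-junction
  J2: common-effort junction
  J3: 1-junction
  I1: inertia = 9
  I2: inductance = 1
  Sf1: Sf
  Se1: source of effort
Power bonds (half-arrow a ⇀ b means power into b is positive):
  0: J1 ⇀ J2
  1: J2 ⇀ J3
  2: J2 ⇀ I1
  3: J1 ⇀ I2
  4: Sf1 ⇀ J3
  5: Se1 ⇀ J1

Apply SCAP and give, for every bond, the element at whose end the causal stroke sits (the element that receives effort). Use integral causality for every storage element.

β0 stroke at J2
β1 stroke at J3
β2 stroke at I1
β3 stroke at I2
β4 stroke at Sf1
β5 stroke at J1

β4 |Sf1  (Sf1 (Sf) sets flow on bond)
β5 |J1  (Se1: effort source, stroke at far end)
β0 |J2  (0-jn J1 has e-setter on 5)
β3 |I2  (J1 effort already set via bond 5)
β1 |J3  (J2: bond 0 brought effort, rest push out)
β2 |I1  (0-jn J2 has e-setter on 0)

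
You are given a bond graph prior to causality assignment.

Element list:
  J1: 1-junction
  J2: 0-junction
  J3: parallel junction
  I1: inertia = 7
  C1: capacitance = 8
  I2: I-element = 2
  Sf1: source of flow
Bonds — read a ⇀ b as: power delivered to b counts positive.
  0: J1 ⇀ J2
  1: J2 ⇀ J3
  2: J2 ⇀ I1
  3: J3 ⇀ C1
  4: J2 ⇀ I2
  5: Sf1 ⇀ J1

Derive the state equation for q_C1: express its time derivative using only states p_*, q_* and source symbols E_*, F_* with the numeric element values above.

β5 stroke at Sf1  (Sf1: flow source, stroke at near end)
β0 stroke at J1  (common-f at J1 fixed by 5)
β2 stroke at I1  (I1 outputs flow p/I1)
β3 stroke at J3  (C1 outputs effort q/C1)
β1 stroke at J2  (0-jn J3 has e-setter on 3)
β4 stroke at I2  (J2: bond 1 brought effort, rest push out)

dq_C1/dt = F_Sf1 - p_I1/7 - p_I2/2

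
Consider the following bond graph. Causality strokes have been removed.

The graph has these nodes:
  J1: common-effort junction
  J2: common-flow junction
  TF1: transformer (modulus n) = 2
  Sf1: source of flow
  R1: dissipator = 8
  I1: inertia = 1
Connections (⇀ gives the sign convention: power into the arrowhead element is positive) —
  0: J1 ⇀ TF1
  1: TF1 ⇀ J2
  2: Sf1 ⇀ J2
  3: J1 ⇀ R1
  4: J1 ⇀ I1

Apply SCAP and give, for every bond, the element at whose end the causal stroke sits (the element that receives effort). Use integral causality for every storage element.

β0 →TF1
β1 →J2
β2 →Sf1
β3 →J1
β4 →I1

β2 stroke at Sf1  (source Sf1 imposes f)
β1 stroke at J2  (J2: bond 2 brought flow, rest push out)
β0 stroke at TF1  (through TF1, causality passes straight; one stroke at TF1)
β4 stroke at I1  (I1 integral (f out))
β3 stroke at J1  (J1 needs exactly one e-in)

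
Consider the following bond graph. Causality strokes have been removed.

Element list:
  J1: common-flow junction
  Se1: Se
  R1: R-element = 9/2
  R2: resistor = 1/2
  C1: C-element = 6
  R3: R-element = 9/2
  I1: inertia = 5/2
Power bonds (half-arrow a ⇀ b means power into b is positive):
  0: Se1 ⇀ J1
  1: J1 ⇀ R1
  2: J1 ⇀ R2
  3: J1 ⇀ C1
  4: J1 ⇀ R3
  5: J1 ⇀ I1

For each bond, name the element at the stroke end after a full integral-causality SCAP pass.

#0 stroke at J1  (Se1 (Se) sets effort on bond)
#3 stroke at J1  (prefer integral on C1)
#5 stroke at I1  (prefer integral on I1)
#1 stroke at J1  (J1: bond 5 brought flow, rest push out)
#2 stroke at J1  (J1: bond 5 brought flow, rest push out)
#4 stroke at J1  (1-jn J1 has f-setter on 5)

#0 →J1
#1 →J1
#2 →J1
#3 →J1
#4 →J1
#5 →I1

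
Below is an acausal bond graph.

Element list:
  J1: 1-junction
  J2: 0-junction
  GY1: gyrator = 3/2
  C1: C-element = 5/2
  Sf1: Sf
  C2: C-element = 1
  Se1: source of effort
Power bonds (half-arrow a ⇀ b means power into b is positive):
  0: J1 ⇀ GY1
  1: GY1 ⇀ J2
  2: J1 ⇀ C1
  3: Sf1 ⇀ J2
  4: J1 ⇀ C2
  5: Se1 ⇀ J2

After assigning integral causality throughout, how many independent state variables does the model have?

b3 →Sf1  (Sf1 (Sf) sets flow on bond)
b5 →J2  (source Se1 imposes e)
b1 →GY1  (common-e at J2 fixed by 5)
b0 →GY1  (GY1: gyrator matches bond 1)
b2 →J1  (J1: bond 0 brought flow, rest push out)
b4 →J1  (common-f at J1 fixed by 0)

2  (C1, C2 all integral)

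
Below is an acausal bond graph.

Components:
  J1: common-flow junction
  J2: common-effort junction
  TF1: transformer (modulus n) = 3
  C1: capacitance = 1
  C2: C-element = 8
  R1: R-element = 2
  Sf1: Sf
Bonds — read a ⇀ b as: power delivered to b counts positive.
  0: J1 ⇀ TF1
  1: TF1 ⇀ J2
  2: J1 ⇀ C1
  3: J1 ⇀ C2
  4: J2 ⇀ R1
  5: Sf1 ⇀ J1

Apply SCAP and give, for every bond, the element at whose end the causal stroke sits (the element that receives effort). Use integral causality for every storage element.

#0 |J1
#1 |TF1
#2 |J1
#3 |J1
#4 |J2
#5 |Sf1

#5 →Sf1  (Sf1: flow source, stroke at near end)
#0 →J1  (J1: bond 5 brought flow, rest push out)
#2 →J1  (J1: bond 5 brought flow, rest push out)
#3 →J1  (J1: bond 5 brought flow, rest push out)
#1 →TF1  (TF1 one-in-one-out from 0)
#4 →J2  (J2: last free bond brings effort in)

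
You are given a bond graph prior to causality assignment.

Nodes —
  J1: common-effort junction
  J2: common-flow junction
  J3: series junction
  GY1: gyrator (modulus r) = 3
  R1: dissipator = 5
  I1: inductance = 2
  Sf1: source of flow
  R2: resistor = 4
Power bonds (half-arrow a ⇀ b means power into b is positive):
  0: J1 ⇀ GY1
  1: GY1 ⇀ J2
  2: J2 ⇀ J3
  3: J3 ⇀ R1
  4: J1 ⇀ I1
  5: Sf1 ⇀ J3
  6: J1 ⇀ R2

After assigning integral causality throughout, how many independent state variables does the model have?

1  (I1 all integral)

b5 →Sf1  (Sf1 fixes flow; stroke at Sf1)
b2 →J3  (J3 flow already set via bond 5)
b3 →J3  (1-jn J3 has f-setter on 5)
b1 →J2  (J2: bond 2 brought flow, rest push out)
b0 →J1  (through GY1, causality inverts; strokes same side of GY1)
b4 →I1  (J1: bond 0 brought effort, rest push out)
b6 →R2  (common-e at J1 fixed by 0)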